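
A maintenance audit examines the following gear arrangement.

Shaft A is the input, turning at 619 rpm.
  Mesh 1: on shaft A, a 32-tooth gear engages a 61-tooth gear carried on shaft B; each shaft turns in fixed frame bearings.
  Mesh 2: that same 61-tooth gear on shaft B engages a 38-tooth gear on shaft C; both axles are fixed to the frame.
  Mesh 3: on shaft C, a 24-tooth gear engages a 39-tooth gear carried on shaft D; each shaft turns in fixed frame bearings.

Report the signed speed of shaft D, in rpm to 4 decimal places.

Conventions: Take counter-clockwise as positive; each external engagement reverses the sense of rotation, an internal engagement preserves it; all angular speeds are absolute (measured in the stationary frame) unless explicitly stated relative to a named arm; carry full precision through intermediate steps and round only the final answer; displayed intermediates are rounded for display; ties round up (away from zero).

3-mesh fixed-axis compound train (all bearings frame-fixed)
mesh 1 [32T→61T]: ω = 619.0000×32/61 = 324.7213 rpm, sense flips to −
mesh 2 [61T→38T]: ω = 324.7213×61/38 = 521.2632 rpm, sense flips to +
mesh 3 [24T→39T]: ω = 521.2632×24/39 = 320.7773 rpm, sense flips to −
signed output speed = -320.7773 rpm

-320.7773 rpm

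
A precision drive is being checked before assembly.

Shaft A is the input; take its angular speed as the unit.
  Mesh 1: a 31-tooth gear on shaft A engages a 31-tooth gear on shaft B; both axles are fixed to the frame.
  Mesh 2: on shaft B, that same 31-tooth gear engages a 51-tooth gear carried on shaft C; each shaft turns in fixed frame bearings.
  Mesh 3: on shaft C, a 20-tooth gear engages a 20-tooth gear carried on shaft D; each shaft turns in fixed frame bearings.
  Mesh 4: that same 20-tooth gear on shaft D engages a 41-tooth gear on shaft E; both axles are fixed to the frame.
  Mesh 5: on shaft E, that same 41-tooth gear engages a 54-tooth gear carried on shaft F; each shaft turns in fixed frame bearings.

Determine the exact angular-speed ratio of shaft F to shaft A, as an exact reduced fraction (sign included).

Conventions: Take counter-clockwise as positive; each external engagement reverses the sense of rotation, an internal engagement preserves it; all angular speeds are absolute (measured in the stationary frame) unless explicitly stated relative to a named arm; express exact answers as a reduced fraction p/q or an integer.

class = fixed-axis compound train [5 meshes; 5 ratios multiply, 5 sense flips]
mesh 1 [31T→31T]: running ratio 1, sense −
mesh 2 [31T→51T]: running ratio 31/51, sense +
mesh 3 [20T→20T]: running ratio 31/51, sense −
mesh 4 [20T→41T]: running ratio 620/2091, sense +
mesh 5 [41T→54T]: running ratio 310/1377, sense −
ω_out/ω_in = -310/1377

-310/1377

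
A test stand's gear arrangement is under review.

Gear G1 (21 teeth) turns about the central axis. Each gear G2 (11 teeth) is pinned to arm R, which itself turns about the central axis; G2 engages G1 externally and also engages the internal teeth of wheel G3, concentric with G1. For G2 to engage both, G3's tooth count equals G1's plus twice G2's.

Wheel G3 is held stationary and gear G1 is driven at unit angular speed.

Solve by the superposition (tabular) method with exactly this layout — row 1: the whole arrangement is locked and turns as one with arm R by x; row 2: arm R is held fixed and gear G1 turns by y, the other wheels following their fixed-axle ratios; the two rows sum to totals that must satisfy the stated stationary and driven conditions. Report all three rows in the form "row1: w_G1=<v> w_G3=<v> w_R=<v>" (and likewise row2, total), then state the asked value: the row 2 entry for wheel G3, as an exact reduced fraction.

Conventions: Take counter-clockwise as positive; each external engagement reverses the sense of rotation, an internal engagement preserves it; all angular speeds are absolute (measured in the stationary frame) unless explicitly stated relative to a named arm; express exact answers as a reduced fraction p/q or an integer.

class = planetary set [G3 = 21+2·11 = 43; Willis about the carrier]
superposition row 1 [locked train]: every member turns x
row 2: sun turns y, ring = −(21/43)·y, arm 0
boundary: total ω_ring = x − (21/43)·y = 0 and total ω_sun = x + y = 1  ⇒  y = 43/64, x = 21/64
row 2 ring = −(21/43)·43/64 = -21/64
totals (row 1 + row 2): sun 21/64 + 43/64 = 1, ring 21/64 + (-21/64) = 0, arm 21/64 + 0 = 21/64
asked cell (row2, ring) = -21/64

row1: w_G1=21/64 w_G3=21/64 w_R=21/64
row2: w_G1=43/64 w_G3=-21/64 w_R=0
total: w_G1=1 w_G3=0 w_R=21/64
asked value: -21/64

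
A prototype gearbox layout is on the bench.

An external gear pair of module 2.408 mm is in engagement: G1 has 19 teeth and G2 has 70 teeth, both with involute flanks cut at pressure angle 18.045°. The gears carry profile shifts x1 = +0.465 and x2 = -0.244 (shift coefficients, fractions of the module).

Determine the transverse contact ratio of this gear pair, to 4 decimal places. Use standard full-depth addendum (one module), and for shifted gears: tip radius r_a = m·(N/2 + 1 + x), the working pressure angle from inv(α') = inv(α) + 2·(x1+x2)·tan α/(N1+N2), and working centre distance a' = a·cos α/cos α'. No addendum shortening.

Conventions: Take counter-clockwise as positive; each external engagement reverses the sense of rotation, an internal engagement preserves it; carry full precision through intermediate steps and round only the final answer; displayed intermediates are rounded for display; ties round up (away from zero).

class = single-mesh tooth geometry [involute pair 19T × 70T, m = 2.408]
base radii: r_b1 = 21.750810, r_b2 = 80.134564
tip radii: r_a1 = 26.403720, r_a2 = 86.100448
inv(α') = inv(18.045°) + 2·(+0.465-0.244)·tan α/(19+70) = 0.01246153  ⇒  α' = 18.87662°
a' = a·cos α / cos α' = 107.1560·cos 18.045°/cos 18.87662° = 107.676490
action lengths: √(r_a1²−r_b1²) = 14.968590, √(r_a2²−r_b2²) = 31.491886
base pitch p_b = π·m·cos α = 7.192862
CR = (14.968590 + 31.491886 − 107.676490·sin 18.87662°)/7.192862 = 1.616013
contact ratio ≈ 1.6160

1.6160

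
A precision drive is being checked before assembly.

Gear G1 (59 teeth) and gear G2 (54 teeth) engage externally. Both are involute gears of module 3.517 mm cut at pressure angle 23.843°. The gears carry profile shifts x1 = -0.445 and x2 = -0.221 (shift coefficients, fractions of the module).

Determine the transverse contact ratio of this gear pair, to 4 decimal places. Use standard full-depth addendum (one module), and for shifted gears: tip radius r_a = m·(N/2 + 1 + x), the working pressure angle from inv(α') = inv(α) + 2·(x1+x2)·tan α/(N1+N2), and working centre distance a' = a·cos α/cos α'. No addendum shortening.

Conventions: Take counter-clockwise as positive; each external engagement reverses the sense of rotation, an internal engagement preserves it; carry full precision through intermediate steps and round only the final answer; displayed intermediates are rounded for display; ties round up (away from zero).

1.6980

class = single-mesh tooth geometry [involute pair 59T × 54T, m = 3.517]
base radii: r_b1 = 94.896989, r_b2 = 86.854872
tip radii: r_a1 = 105.703435, r_a2 = 97.698743
inv(α') = inv(23.843°) + 2·(-0.445-0.221)·tan α/(59+54) = 0.02060095  ⇒  α' = 22.19023°
a' = a·cos α / cos α' = 198.7105·cos 23.843°/cos 22.19023° = 196.290081
action lengths: √(r_a1²−r_b1²) = 46.559398, √(r_a2²−r_b2²) = 44.735620
base pitch p_b = π·m·cos α = 10.106023
CR = (46.559398 + 44.735620 − 196.290081·sin 22.19023°)/10.106023 = 1.697960
contact ratio ≈ 1.6980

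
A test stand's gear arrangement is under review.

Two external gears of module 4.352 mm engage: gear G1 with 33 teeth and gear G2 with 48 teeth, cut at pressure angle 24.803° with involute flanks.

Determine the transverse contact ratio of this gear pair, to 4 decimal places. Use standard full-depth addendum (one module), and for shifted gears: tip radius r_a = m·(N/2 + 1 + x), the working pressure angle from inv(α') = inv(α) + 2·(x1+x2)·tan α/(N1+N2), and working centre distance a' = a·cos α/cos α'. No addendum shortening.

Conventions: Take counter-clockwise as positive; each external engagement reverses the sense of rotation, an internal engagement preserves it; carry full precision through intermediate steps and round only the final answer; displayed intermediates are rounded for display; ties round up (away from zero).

1.5159

recognized (one external pair, fixed centres): single-mesh tooth geometry, m = 4.352, N1 = 33, N2 = 48
base radii: r_b1 = 65.184108, r_b2 = 94.813248
tip radii: r_a1 = 76.160000, r_a2 = 108.800000
no profile shift: α' = α, a' = a
action lengths: √(r_a1²−r_b1²) = 39.387532, √(r_a2²−r_b2²) = 53.365607
base pitch p_b = π·m·cos α = 12.411025
CR = (39.387532 + 53.365607 − 176.256000·sin 24.80300°)/12.411025 = 1.515895
contact ratio ≈ 1.5159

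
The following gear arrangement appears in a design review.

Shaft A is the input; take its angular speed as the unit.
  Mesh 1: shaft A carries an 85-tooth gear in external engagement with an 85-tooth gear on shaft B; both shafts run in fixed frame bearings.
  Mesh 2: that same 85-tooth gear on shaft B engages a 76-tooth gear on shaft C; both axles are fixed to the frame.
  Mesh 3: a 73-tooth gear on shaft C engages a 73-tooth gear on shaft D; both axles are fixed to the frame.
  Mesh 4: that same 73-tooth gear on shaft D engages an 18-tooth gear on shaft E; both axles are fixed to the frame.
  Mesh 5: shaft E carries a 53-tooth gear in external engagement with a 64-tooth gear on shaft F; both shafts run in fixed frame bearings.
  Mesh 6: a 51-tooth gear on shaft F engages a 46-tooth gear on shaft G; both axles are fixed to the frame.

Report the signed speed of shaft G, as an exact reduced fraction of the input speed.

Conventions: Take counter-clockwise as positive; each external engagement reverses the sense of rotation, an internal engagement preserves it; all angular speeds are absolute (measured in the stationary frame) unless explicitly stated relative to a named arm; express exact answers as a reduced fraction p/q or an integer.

6-mesh fixed-axis compound train (all bearings frame-fixed)
mesh 1 [85T→85T]: |ω|/ω_in = 1×85/85 = 1, sense flips to −
mesh 2 [85T→76T]: |ω|/ω_in = 1×85/76 = 85/76, sense flips to +
mesh 3 [73T→73T]: |ω|/ω_in = (85/76)×73/73 = 85/76, sense flips to −
mesh 4 [73T→18T]: |ω|/ω_in = (85/76)×73/18 = 6205/1368, sense flips to +
mesh 5 [53T→64T]: |ω|/ω_in = (6205/1368)×53/64 = 328865/87552, sense flips to −
mesh 6 [51T→46T]: |ω|/ω_in = (328865/87552)×51/46 = 5590705/1342464, sense flips to +
signed output speed (× input speed) = 5590705/1342464

5590705/1342464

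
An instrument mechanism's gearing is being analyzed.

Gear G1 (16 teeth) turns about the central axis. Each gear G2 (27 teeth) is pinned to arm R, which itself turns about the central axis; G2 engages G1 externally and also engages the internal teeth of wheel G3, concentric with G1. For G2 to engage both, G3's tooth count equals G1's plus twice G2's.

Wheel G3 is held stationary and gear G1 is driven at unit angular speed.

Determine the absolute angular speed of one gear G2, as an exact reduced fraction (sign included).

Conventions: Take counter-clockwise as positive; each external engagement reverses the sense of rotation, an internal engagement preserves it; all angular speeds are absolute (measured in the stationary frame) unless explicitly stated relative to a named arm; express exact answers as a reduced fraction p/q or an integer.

class = planetary set [G3 = 16+2·27 = 70; Willis about the carrier]
ring teeth: 16 + 2·27 = 70
16(ω_sun−ω_arm) = −70(ω_ring−ω_arm),  ω_ring = 0, ω_sun = 1
16(1−ω_arm) = −70(0−ω_arm)  ⇒  86·ω_arm = 16  ⇒  ω_arm = 8/43
sun–planet mesh: 16·(1−8/43) = −27·(ω_p−ω_arm)  ⇒  ω_p−ω_arm = -560/1161
ω_p = 8/43 − 560/1161 = -8/27
exact speed ratio = -8/27

-8/27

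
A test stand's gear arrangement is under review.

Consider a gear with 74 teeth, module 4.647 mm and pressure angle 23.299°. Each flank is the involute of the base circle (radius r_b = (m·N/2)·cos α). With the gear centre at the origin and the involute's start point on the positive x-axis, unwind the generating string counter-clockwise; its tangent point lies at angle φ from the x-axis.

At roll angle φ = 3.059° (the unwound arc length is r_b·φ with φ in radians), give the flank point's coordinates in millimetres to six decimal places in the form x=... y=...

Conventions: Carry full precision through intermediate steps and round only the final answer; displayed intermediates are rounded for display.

x=158.142848 y=0.008009

single-mesh involute tooth geometry (74T wheel at module 4.647)
pitch radius r_p = m·N/2 = 4.647·74/2 = 171.939000
base radius r_b = r_p·cos α = 171.939000·cos 23.299° = 157.917939
roll angle φ = 3.059° = 0.05338962 rad
x = r_b·(cos φ + φ·sin φ) = 158.142848
y = r_b·(sin φ − φ·cos φ) = 0.008009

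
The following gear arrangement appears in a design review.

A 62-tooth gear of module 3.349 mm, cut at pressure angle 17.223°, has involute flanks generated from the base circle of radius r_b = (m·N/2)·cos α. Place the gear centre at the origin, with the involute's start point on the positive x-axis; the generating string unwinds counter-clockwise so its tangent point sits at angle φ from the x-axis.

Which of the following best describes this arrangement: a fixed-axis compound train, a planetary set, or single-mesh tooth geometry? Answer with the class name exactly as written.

single-mesh involute tooth geometry (62T wheel at module 3.349)
classification: single-mesh tooth geometry

single-mesh tooth geometry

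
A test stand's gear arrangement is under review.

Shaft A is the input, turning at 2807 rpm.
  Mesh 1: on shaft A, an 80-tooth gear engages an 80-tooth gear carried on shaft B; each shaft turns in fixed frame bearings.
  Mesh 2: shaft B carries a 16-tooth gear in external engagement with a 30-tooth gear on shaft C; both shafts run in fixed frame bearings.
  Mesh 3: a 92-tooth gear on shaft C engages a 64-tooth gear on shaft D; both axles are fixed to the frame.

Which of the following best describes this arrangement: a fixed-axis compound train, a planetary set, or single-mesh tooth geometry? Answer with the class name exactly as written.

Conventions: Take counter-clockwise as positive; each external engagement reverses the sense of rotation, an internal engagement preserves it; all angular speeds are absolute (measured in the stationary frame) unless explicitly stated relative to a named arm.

class = fixed-axis compound train [3 meshes; 3 ratios multiply, 3 sense flips]
classification: fixed-axis compound train

fixed-axis compound train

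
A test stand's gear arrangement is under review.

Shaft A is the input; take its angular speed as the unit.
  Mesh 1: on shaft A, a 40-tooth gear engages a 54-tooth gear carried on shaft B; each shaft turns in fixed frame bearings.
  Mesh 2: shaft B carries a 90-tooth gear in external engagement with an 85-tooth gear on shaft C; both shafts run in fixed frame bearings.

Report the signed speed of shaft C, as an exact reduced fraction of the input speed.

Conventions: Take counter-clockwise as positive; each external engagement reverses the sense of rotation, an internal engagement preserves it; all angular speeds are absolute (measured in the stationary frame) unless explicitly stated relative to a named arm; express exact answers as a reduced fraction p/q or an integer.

2-mesh fixed-axis compound train (all bearings frame-fixed)
mesh 1 [40T→54T]: |ω|/ω_in = 1×40/54 = 20/27, sense flips to −
mesh 2 [90T→85T]: |ω|/ω_in = (20/27)×90/85 = 40/51, sense flips to +
signed output speed (× input speed) = 40/51

40/51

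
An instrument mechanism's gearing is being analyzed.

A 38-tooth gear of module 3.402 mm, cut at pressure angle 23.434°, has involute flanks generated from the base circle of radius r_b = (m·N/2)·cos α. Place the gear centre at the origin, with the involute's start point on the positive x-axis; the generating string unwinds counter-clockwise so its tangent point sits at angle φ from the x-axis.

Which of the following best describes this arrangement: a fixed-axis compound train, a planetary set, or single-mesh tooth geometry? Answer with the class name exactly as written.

class = single-mesh tooth geometry [base-circle involute, m = 3.402, 38T]
classification: single-mesh tooth geometry

single-mesh tooth geometry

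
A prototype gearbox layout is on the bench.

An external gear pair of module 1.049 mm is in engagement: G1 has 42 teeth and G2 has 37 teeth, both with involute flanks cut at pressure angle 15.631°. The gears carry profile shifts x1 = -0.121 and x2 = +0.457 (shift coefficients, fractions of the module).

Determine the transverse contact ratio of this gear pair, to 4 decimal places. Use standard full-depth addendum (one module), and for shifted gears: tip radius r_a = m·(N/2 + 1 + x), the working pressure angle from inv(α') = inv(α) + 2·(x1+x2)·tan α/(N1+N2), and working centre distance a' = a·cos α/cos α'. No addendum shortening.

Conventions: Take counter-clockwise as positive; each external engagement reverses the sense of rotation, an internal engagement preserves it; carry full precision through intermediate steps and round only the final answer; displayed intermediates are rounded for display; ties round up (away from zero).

class = single-mesh tooth geometry [involute pair 42T × 37T, m = 1.049]
base radii: r_b1 = 21.214300, r_b2 = 18.688788
tip radii: r_a1 = 22.951071, r_a2 = 20.934893
inv(α') = inv(15.631°) + 2·(-0.121+0.457)·tan α/(42+37) = 0.00935589  ⇒  α' = 17.20049°
a' = a·cos α / cos α' = 41.4355·cos 15.631°/cos 17.20049° = 41.771272
action lengths: √(r_a1²−r_b1²) = 8.758147, √(r_a2²−r_b2²) = 9.433925
base pitch p_b = π·m·cos α = 3.173652
CR = (8.758147 + 9.433925 − 41.771272·sin 17.20049°)/3.173652 = 1.840036
contact ratio ≈ 1.8400

1.8400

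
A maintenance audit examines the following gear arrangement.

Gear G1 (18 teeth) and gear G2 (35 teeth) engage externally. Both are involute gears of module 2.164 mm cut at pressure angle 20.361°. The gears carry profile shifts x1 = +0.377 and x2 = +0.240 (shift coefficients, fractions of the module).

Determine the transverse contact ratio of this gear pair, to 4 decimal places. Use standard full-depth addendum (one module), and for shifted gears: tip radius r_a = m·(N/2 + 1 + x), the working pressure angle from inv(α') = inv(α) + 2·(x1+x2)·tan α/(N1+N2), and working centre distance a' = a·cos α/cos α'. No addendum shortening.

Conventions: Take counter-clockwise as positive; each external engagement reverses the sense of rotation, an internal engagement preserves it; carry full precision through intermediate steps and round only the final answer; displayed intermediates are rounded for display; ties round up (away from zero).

1.4719

single-mesh involute tooth geometry (18T engaging 35T at module 2.164)
base radii: r_b1 = 18.259121, r_b2 = 35.503846
tip radii: r_a1 = 22.455828, r_a2 = 40.553360
inv(α') = inv(20.361°) + 2·(+0.377+0.240)·tan α/(18+35) = 0.02439639  ⇒  α' = 23.41981°
a' = a·cos α / cos α' = 57.3460·cos 20.361°/cos 23.41981° = 58.589750
action lengths: √(r_a1²−r_b1²) = 13.071676, √(r_a2²−r_b2²) = 19.597243
base pitch p_b = π·m·cos α = 6.373636
CR = (13.071676 + 19.597243 − 58.589750·sin 23.41981°)/6.373636 = 1.471929
contact ratio ≈ 1.4719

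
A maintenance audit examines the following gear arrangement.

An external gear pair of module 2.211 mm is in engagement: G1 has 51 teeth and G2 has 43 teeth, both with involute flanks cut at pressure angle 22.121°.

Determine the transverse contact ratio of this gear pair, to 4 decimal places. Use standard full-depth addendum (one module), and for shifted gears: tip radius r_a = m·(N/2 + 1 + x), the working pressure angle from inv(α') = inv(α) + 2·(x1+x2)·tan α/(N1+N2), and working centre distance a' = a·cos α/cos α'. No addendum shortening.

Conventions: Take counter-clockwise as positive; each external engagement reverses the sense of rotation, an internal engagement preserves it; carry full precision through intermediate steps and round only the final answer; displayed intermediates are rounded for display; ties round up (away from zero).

single-mesh involute tooth geometry (51T engaging 43T at module 2.211)
base radii: r_b1 = 52.230369, r_b2 = 44.037370
tip radii: r_a1 = 58.591500, r_a2 = 49.747500
no profile shift: α' = α, a' = a
action lengths: √(r_a1²−r_b1²) = 26.550939, √(r_a2²−r_b2²) = 23.141387
base pitch p_b = π·m·cos α = 6.434766
CR = (26.550939 + 23.141387 − 103.917000·sin 22.12100°)/6.434766 = 1.641232
contact ratio ≈ 1.6412

1.6412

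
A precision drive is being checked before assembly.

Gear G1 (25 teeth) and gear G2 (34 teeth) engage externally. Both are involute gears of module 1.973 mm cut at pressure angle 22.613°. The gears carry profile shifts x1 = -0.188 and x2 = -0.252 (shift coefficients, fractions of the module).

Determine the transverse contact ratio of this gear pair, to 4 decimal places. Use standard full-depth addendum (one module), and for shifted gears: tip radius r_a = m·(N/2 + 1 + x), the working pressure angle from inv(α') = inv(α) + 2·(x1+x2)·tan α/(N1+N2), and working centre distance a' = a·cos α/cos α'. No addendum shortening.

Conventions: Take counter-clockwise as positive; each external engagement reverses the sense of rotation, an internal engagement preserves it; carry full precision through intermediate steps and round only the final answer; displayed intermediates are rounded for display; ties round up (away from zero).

topology: single-mesh involute geometry — m = 1.973, 25T/34T pair
base radii: r_b1 = 22.766521, r_b2 = 30.962469
tip radii: r_a1 = 26.264576, r_a2 = 35.016804
inv(α') = inv(22.613°) + 2·(-0.188-0.252)·tan α/(25+34) = 0.01564216  ⇒  α' = 20.31371°
a' = a·cos α / cos α' = 58.2035·cos 22.613°/cos 20.31371° = 57.292229
action lengths: √(r_a1²−r_b1²) = 13.096315, √(r_a2²−r_b2²) = 16.355492
base pitch p_b = π·m·cos α = 5.721851
CR = (13.096315 + 16.355492 − 57.292229·sin 20.31371°)/5.721851 = 1.671178
contact ratio ≈ 1.6712

1.6712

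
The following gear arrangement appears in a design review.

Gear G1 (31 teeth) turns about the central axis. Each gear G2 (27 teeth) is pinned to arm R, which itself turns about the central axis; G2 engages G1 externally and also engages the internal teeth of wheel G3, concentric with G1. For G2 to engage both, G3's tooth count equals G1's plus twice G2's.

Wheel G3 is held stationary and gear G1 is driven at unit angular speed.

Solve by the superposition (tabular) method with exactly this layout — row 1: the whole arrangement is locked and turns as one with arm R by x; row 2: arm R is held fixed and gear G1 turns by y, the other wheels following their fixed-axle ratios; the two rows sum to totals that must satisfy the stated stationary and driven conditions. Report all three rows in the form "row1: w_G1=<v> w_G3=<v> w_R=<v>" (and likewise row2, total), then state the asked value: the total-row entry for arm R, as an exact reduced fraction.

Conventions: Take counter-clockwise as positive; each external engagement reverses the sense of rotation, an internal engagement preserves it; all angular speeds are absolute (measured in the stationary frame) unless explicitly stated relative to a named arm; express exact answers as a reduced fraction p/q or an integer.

topology: planetary set — G1 31T / G2 27T / G3 85T, arm = carrier (Willis)
row 1 (train locked, turned with arm): all members turn x
row 2 (arm held, sun turns y): ω_ring = −(31/85)·y, ω_arm = 0
boundary: total ω_ring = x − (31/85)·y = 0 and total ω_sun = x + y = 1  ⇒  y = 85/116, x = 31/116
row 2 ring = −(31/85)·85/116 = -31/116
totals (row 1 + row 2): sun 31/116 + 85/116 = 1, ring 31/116 + (-31/116) = 0, arm 31/116 + 0 = 31/116
asked cell (total, arm) = 31/116

row1: w_G1=31/116 w_G3=31/116 w_R=31/116
row2: w_G1=85/116 w_G3=-31/116 w_R=0
total: w_G1=1 w_G3=0 w_R=31/116
asked value: 31/116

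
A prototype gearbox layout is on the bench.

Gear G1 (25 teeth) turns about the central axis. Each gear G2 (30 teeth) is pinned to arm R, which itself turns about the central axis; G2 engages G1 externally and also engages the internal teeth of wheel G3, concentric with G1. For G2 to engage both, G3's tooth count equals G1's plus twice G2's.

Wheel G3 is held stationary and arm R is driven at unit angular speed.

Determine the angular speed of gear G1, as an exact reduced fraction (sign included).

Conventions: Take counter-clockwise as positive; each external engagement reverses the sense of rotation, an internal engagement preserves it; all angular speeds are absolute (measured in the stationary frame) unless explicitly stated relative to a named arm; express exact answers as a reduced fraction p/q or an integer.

22/5

planetary set (25T centre, 30T on arm, 85T internal) — Willis relation
ring teeth: 25 + 2·30 = 85
25(ω_sun−ω_arm) = −85(ω_ring−ω_arm),  ω_ring = 0, ω_arm = 1
ω_sun = 1 − (85/25)(0−1) = 22/5
exact speed ratio = 22/5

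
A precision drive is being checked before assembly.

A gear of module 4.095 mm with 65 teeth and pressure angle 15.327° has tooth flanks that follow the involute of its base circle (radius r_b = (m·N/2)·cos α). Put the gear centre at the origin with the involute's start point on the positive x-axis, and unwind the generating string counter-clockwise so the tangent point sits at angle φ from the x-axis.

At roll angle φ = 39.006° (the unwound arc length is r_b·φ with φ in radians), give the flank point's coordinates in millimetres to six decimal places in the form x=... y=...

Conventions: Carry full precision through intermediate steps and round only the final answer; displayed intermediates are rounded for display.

class = single-mesh tooth geometry [base-circle involute, m = 4.095, 65T]
pitch radius r_p = m·N/2 = 4.095·65/2 = 133.087500
base radius r_b = r_p·cos α = 133.087500·cos 15.327° = 128.353972
roll angle φ = 39.006° = 0.68078313 rad
x = r_b·(cos φ + φ·sin φ) = 154.739205
y = r_b·(sin φ − φ·cos φ) = 12.884015

x=154.739205 y=12.884015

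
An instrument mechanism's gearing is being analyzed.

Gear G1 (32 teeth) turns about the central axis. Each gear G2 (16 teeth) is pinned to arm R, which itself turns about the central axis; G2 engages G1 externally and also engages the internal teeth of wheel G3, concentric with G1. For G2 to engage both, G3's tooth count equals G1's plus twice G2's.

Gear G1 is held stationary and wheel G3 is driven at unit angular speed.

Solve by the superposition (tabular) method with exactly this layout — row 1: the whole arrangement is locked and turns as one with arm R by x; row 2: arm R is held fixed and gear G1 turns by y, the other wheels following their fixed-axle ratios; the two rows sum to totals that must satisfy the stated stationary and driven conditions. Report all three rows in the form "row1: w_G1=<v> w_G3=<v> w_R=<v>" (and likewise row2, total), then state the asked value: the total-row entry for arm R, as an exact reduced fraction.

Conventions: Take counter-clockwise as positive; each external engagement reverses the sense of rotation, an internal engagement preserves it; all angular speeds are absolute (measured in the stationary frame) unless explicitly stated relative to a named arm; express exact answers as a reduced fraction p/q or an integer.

planetary set (32T centre, 16T on arm, 64T internal) — Willis relation
row 1: whole set turns with the arm by x
superposition row 2 [arm held]: sun y, ring −(32/64)·y, arm 0
boundary: total ω_sun = x + y = 0 and total ω_ring = x − (32/64)·y = 1  ⇒  y = -2/3, x = 2/3
row 2 ring = −(32/64)·(-2/3) = 1/3
totals (row 1 + row 2): sun 2/3 + (-2/3) = 0, ring 2/3 + 1/3 = 1, arm 2/3 + 0 = 2/3
asked cell (total, arm) = 2/3

row1: w_G1=2/3 w_G3=2/3 w_R=2/3
row2: w_G1=-2/3 w_G3=1/3 w_R=0
total: w_G1=0 w_G3=1 w_R=2/3
asked value: 2/3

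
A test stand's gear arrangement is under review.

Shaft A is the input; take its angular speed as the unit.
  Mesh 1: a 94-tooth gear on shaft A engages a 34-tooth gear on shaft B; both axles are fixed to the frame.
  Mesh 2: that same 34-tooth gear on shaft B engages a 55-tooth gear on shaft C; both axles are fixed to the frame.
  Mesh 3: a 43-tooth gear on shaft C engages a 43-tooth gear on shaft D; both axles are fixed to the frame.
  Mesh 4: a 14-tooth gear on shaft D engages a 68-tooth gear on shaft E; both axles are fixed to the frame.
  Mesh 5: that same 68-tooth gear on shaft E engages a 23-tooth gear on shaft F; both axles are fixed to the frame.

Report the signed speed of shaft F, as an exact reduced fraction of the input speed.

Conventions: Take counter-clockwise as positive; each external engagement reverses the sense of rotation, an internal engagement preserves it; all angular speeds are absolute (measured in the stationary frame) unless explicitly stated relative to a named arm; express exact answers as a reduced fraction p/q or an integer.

-1316/1265

5-mesh fixed-axis compound train (all bearings frame-fixed)
mesh 1 [94T→34T]: |ω|/ω_in = 1×94/34 = 47/17, sense flips to −
mesh 2 [34T→55T]: |ω|/ω_in = (47/17)×34/55 = 94/55, sense flips to +
mesh 3 [43T→43T]: |ω|/ω_in = (94/55)×43/43 = 94/55, sense flips to −
mesh 4 [14T→68T]: |ω|/ω_in = (94/55)×14/68 = 329/935, sense flips to +
mesh 5 [68T→23T]: |ω|/ω_in = (329/935)×68/23 = 1316/1265, sense flips to −
signed output speed (× input speed) = -1316/1265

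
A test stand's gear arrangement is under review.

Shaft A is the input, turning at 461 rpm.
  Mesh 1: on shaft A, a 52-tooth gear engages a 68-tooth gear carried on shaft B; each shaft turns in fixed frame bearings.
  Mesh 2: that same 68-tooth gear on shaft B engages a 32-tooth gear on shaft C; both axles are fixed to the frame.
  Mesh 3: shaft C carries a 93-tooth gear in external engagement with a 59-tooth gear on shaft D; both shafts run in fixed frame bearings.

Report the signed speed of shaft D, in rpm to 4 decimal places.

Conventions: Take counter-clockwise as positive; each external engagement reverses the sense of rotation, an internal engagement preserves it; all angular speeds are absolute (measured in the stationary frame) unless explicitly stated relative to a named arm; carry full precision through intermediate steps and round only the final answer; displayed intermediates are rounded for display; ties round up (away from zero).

-1180.8242 rpm

recognized (4 fixed axles, 3 meshes): fixed-axis compound train
mesh 1 [52T→68T]: ω = 461.0000×52/68 = 352.5294 rpm, sense flips to −
mesh 2 [68T→32T]: ω = 352.5294×68/32 = 749.1250 rpm, sense flips to +
mesh 3 [93T→59T]: ω = 749.1250×93/59 = 1180.8242 rpm, sense flips to −
signed output speed = -1180.8242 rpm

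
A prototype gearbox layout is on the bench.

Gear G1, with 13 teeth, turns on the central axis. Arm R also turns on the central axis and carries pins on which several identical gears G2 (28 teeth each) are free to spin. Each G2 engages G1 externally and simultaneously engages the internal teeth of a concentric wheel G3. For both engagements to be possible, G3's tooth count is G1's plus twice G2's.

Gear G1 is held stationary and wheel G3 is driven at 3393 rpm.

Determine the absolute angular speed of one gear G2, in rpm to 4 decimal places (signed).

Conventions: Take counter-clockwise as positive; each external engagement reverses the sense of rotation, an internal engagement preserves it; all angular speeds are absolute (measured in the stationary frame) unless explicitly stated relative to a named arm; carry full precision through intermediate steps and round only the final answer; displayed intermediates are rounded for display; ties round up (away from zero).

+4180.6607 rpm

topology: planetary set — G1 13T / G2 28T / G3 69T, arm = carrier (Willis)
normalise by the input: solve with ω_ring = 1, then scale by 3393 rpm
ring teeth: 13 + 2·28 = 69
13(ω_sun−ω_arm) = −69(ω_ring−ω_arm),  ω_sun = 0, ω_ring = 1
13(0−ω_arm) = −69(1−ω_arm)  ⇒  82·ω_arm = 69  ⇒  ω_arm = 69/82
sun–planet mesh: 13·(0−69/82) = −28·(ω_p−ω_arm)  ⇒  ω_p−ω_arm = 897/2296
ω_p = 69/82 + 897/2296 = 69/56
scale: ω_p = 69/56 × 3393 rpm = +4180.6607 rpm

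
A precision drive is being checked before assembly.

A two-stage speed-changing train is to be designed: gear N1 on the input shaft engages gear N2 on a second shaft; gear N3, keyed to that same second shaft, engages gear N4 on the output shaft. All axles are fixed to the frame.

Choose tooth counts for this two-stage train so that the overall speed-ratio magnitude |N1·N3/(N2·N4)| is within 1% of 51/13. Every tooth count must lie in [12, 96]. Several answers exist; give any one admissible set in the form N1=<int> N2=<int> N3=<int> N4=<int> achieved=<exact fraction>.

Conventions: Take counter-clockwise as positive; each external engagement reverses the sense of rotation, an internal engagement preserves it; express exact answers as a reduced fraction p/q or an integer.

class = fixed-axis compound train [2-stage, 51/13 wanted]
target = 51/13 in lowest terms: an exact hit needs N1·N3 = k·51 and N2·N4 = k·13 for one integer k, every count in [12, 96]; additionally prefer no 1:1 stage (N1 ≠ N2, N3 ≠ N4)
k = 1…11: no 1:1-free in-range split of k·51 and k·13 into factor pairs; take k = 12
k = 12: N1·N3 = 612 = 12·51, N2·N4 = 156 = 13·12
achieved = 12·51/(13·12) = 51/13; |achieved − target| = 0 ≤ 51/1300 ✓

N1=12 N2=13 N3=51 N4=12 achieved=51/13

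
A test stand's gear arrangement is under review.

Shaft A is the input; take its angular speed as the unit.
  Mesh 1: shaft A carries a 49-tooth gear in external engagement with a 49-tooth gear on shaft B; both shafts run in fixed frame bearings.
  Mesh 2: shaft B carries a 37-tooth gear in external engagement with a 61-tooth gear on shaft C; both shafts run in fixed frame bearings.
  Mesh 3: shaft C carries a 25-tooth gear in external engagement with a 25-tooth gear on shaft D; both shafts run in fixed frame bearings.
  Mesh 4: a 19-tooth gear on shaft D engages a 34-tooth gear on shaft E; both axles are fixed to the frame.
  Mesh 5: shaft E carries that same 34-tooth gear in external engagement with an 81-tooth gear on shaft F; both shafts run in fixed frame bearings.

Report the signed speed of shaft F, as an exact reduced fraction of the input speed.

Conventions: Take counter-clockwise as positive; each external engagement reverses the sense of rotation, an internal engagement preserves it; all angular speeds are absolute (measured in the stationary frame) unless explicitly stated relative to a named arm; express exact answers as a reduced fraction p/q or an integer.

5-mesh fixed-axis compound train (all bearings frame-fixed)
mesh 1 [49T→49T]: |ω|/ω_in = 1×49/49 = 1, sense flips to −
mesh 2 [37T→61T]: |ω|/ω_in = 1×37/61 = 37/61, sense flips to +
mesh 3 [25T→25T]: |ω|/ω_in = (37/61)×25/25 = 37/61, sense flips to −
mesh 4 [19T→34T]: |ω|/ω_in = (37/61)×19/34 = 703/2074, sense flips to +
mesh 5 [34T→81T]: |ω|/ω_in = (703/2074)×34/81 = 703/4941, sense flips to −
signed output speed (× input speed) = -703/4941

-703/4941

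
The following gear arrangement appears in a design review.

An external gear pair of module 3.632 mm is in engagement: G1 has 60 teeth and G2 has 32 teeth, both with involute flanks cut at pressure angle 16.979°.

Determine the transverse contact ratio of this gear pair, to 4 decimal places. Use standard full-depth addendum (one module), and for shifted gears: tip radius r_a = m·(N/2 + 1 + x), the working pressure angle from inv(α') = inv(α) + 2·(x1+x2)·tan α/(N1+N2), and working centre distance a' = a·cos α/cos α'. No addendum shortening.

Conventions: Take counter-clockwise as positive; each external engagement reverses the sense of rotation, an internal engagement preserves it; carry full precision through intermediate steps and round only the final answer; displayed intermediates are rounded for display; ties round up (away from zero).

1.8999

single-mesh involute tooth geometry (60T engaging 32T at module 3.632)
base radii: r_b1 = 104.210635, r_b2 = 55.579006
tip radii: r_a1 = 112.592000, r_a2 = 61.744000
no profile shift: α' = α, a' = a
action lengths: √(r_a1²−r_b1²) = 42.627479, √(r_a2²−r_b2²) = 26.894157
base pitch p_b = π·m·cos α = 10.912912
CR = (42.627479 + 26.894157 − 167.072000·sin 16.97900°)/10.912912 = 1.899866
contact ratio ≈ 1.8999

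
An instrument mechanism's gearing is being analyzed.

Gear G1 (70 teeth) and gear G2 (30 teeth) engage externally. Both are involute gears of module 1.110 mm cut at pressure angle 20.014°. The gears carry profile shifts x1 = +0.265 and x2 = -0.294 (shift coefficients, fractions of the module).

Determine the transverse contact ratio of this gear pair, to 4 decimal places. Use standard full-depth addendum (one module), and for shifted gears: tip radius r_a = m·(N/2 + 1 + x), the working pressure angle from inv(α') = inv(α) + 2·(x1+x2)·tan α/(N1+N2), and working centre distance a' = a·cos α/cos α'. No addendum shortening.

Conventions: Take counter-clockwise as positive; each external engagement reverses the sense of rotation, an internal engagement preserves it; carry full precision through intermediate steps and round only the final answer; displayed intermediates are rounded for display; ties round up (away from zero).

recognized (one external pair, fixed centres): single-mesh tooth geometry, m = 1.110, N1 = 70, N2 = 30
base radii: r_b1 = 36.503810, r_b2 = 15.644490
tip radii: r_a1 = 40.254150, r_a2 = 17.433660
inv(α') = inv(20.014°) + 2·(+0.265-0.294)·tan α/(70+30) = 0.01472551  ⇒  α' = 19.92231°
a' = a·cos α / cos α' = 55.5000·cos 20.014°/cos 19.92231° = 55.467739
action lengths: √(r_a1²−r_b1²) = 16.966685, √(r_a2²−r_b2²) = 7.693012
base pitch p_b = π·m·cos α = 3.276574
CR = (16.966685 + 7.693012 − 55.467739·sin 19.92231°)/3.276574 = 1.757721
contact ratio ≈ 1.7577

1.7577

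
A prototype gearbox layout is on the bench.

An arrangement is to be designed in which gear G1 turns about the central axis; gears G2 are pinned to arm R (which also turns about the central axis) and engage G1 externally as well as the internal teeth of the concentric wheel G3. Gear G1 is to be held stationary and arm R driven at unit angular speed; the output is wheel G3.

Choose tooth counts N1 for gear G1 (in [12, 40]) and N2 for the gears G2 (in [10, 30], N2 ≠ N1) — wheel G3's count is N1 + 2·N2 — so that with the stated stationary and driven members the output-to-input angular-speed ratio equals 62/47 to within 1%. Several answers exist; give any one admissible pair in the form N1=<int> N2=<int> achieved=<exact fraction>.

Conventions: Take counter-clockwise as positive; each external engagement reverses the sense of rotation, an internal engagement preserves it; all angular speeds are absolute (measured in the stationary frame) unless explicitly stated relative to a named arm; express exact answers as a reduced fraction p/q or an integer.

N1=15 N2=16 achieved=62/47

design class (target 62/47): planetary set
Willis with ω_sun = 0: ω_ring/ω_arm = (N1+N3)/N3; set equal to 62/47  ⇒  N3/N1 = 1/(62/47 − 1) = 47/15
N3 = N1 + 2·N2  ⇒  N2/N1 = (N3/N1 − 1)/2 = (47/15 − 1)/2 = 16/15
smallest multiple with N1 ≥ 12 and N2 ≥ 10: k = 1  ⇒  N1 = 1·15 = 15, N2 = 1·16 = 16 (N1 ≤ 40, N2 ≤ 30, N2 ≠ N1 ✓), N3 = 15 + 2·16 = 47
check: (N1+N3)/N3 with N1 = 15, N3 = 47 gives 62/47; |achieved − target| = 0 ≤ 31/2350 ✓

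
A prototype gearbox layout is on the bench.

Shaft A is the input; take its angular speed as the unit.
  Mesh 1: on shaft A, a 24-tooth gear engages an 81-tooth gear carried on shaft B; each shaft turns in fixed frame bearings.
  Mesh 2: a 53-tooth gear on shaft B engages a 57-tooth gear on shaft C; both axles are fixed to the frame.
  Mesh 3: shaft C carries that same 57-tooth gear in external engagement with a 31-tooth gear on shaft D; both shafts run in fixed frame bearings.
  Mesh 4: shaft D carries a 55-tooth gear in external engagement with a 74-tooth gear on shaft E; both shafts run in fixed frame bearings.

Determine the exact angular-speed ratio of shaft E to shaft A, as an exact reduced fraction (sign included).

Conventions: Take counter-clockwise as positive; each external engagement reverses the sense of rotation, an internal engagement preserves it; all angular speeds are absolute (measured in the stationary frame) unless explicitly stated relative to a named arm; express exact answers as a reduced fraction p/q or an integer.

class = fixed-axis compound train [4 meshes; 4 ratios multiply, 4 sense flips]
mesh 1 [24T→81T]: running ratio 8/27, sense −
mesh 2 [53T→57T]: running ratio 424/1539, sense +
mesh 3 [57T→31T]: running ratio 424/837, sense −
mesh 4 [55T→74T]: running ratio 11660/30969, sense +
ω_out/ω_in = 11660/30969

11660/30969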